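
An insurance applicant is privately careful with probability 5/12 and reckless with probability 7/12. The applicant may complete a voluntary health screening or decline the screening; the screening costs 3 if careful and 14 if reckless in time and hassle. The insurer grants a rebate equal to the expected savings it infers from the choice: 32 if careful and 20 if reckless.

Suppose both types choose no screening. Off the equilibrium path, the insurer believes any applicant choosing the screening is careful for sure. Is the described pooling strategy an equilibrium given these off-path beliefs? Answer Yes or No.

No

On path, the insurer holds the prior and pays 5/12·32 + 7/12·20 = 25. Off path (the screening), believing careful, it pays 32.
careful: no screening nets 25; the screening nets 32 − 3 = 29. careful would deviate.
reckless: no screening nets 25; the screening nets 32 − 14 = 18. reckless stays.
A type deviates, so pooling fails.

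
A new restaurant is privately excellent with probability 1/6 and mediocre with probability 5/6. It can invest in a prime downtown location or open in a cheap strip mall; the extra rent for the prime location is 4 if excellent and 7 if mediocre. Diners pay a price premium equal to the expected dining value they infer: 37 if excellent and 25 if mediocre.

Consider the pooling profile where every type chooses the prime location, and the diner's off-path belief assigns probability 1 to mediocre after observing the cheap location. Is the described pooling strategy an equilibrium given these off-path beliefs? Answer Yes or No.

On path, the diner holds the prior and pays 1/6·37 + 5/6·25 = 27. Off path (the cheap location), believing mediocre, it pays 25.
excellent: the prime location nets 27 − 4 = 23; the cheap location nets 25. excellent would deviate.
mediocre: the prime location nets 27 − 7 = 20; the cheap location nets 25. mediocre would deviate.
A type deviates, so pooling fails.

No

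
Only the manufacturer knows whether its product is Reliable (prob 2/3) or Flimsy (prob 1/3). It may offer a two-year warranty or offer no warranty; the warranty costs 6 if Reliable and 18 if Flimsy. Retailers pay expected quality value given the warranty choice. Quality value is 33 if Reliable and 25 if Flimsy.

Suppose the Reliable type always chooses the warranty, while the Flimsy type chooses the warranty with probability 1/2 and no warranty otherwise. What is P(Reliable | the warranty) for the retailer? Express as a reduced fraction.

4/5

P(the warranty) = (2/3)·1 + (1/3)·(1/2) = 5/6.
By Bayes' rule, P(Reliable | the warranty) = (2/3) / (5/6) = 4/5.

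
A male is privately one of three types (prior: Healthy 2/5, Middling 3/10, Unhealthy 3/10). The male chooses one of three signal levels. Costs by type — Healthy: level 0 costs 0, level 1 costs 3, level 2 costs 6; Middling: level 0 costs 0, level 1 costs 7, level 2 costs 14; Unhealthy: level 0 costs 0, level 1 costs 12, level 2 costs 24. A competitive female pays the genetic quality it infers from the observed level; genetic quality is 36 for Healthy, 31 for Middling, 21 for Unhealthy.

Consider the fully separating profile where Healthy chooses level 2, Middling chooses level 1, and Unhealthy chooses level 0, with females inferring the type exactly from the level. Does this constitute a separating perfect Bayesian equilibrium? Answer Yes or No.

Separating mating payoffs: level 2 → 36, level 1 → 31, level 0 → 21.
Healthy (assigned level 2): level 0: 21 − 0 = 21; level 1: 31 − 3 = 28; level 2: 36 − 6 = 30. Healthy stays.
Middling (assigned level 1): level 0: 21 − 0 = 21; level 1: 31 − 7 = 24; level 2: 36 − 14 = 22. Middling stays.
Unhealthy (assigned level 0): level 0: 21 − 0 = 21; level 1: 31 − 12 = 19; level 2: 36 − 24 = 12. Unhealthy stays.
Every type prefers its assigned level; separation holds.

Yes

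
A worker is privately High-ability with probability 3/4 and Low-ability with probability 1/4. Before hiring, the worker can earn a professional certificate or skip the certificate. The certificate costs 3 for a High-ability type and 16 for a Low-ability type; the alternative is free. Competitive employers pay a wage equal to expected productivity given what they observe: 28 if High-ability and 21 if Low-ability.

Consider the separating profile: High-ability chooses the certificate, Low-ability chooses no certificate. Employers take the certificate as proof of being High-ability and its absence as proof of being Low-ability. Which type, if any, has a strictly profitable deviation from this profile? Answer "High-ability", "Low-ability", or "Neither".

Neither

The certificate pays 28; no certificate pays 21.
High-ability: assigned the certificate, nets 28 − 3 = 25; deviating to no certificate nets 21.
Low-ability: assigned no certificate, nets 21; deviating to the certificate nets 28 − 16 = 12.
Both types strictly prefer their assigned action; no profitable deviation.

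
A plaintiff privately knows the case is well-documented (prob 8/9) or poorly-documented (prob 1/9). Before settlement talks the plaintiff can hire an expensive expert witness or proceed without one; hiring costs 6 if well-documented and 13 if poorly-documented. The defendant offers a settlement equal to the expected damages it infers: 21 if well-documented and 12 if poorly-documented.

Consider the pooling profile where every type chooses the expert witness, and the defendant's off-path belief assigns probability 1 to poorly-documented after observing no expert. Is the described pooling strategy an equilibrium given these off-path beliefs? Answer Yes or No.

No

On path, the defendant holds the prior and pays 8/9·21 + 1/9·12 = 20. Off path (no expert), believing poorly-documented, it pays 12.
well-documented: the expert witness nets 20 − 6 = 14; no expert nets 12. well-documented stays.
poorly-documented: the expert witness nets 20 − 13 = 7; no expert nets 12. poorly-documented would deviate.
A type deviates, so pooling fails.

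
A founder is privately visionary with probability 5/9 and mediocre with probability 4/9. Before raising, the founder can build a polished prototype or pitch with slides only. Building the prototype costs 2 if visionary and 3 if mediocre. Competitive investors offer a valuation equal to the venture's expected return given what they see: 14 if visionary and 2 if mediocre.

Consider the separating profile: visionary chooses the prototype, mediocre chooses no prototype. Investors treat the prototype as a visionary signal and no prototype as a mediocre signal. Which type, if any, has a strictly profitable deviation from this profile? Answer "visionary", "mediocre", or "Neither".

mediocre

The prototype pays 14; no prototype pays 2.
visionary: assigned the prototype, nets 14 − 2 = 12; deviating to no prototype nets 2.
mediocre: assigned no prototype, nets 2; deviating to the prototype nets 14 − 3 = 11.
The mediocre type gains 9 by deviating.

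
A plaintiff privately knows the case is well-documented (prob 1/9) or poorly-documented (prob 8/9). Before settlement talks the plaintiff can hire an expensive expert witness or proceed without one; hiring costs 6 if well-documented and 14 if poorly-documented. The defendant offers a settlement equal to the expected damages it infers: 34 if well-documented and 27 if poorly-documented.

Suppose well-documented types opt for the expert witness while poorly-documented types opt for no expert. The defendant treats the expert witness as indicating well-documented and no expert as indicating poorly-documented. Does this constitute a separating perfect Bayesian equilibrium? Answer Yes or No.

Yes

Under these beliefs, the expert witness earns settlement 34 and no expert earns settlement 27.
well-documented: the expert witness nets 34 − 6 = 28; no expert nets 27. well-documented prefers the expert witness.
poorly-documented: the expert witness nets 34 − 14 = 20; no expert nets 27. poorly-documented prefers no expert.
Neither type deviates, so the separating profile is an equilibrium.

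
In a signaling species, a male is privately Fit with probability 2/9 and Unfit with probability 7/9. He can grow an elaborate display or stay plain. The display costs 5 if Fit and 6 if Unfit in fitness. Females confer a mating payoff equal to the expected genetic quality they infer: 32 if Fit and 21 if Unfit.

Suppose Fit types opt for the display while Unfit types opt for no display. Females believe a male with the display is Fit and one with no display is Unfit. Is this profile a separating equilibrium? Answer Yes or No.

Under these beliefs, the display earns mating payoff 32 and no display earns mating payoff 21.
Fit: the display nets 32 − 5 = 27; no display nets 21. Fit prefers the display.
Unfit: the display nets 32 − 6 = 26; no display nets 21. Unfit would deviate to the display.
Unfit has a profitable deviation, so the profile is not an equilibrium.

No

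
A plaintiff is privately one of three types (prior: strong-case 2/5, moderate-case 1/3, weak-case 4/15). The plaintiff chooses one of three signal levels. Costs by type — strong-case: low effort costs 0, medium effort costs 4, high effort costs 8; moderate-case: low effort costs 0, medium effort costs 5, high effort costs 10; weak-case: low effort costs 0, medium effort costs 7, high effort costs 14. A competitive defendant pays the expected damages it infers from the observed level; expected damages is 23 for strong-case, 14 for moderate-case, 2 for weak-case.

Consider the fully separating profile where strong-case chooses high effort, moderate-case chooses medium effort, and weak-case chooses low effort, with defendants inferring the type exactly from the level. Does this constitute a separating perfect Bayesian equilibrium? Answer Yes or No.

No

Separating settlements: high effort → 23, medium effort → 14, low effort → 2.
strong-case (assigned high effort): low effort: 2 − 0 = 2; medium effort: 14 − 4 = 10; high effort: 23 − 8 = 15. strong-case stays.
moderate-case (assigned medium effort): low effort: 2 − 0 = 2; medium effort: 14 − 5 = 9; high effort: 23 − 10 = 13. moderate-case prefers high effort.
weak-case (assigned low effort): low effort: 2 − 0 = 2; medium effort: 14 − 7 = 7; high effort: 23 − 14 = 9. weak-case prefers high effort.
At least one type deviates; the separating profile fails.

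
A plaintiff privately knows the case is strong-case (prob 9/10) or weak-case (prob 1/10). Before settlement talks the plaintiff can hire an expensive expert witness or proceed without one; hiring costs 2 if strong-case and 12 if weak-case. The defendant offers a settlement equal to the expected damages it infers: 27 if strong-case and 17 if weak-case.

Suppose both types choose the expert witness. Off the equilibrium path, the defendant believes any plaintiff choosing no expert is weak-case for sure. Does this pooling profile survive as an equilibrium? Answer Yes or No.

On path, the defendant holds the prior and pays 9/10·27 + 1/10·17 = 26. Off path (no expert), believing weak-case, it pays 17.
strong-case: the expert witness nets 26 − 2 = 24; no expert nets 17. strong-case stays.
weak-case: the expert witness nets 26 − 12 = 14; no expert nets 17. weak-case would deviate.
A type deviates, so pooling fails.

No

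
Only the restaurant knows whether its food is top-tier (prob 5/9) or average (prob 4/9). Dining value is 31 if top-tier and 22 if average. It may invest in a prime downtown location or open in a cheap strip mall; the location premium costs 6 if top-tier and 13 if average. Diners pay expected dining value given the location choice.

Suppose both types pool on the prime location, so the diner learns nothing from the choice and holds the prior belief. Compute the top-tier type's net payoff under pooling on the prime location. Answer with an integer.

Pooled price premium = 5/9·31 + 4/9·22 = 27.
top-tier pays cost 6 for the prime location, so net payoff = 27 − 6 = 21.

21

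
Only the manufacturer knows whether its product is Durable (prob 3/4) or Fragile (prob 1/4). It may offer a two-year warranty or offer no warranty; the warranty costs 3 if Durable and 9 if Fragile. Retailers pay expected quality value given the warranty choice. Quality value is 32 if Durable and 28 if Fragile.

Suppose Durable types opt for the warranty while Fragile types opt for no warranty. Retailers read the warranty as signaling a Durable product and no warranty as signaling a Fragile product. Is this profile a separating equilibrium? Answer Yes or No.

Under these beliefs, the warranty earns price 32 and no warranty earns price 28.
Durable: the warranty nets 32 − 3 = 29; no warranty nets 28. Durable prefers the warranty.
Fragile: the warranty nets 32 − 9 = 23; no warranty nets 28. Fragile prefers no warranty.
Neither type deviates, so the separating profile is an equilibrium.

Yes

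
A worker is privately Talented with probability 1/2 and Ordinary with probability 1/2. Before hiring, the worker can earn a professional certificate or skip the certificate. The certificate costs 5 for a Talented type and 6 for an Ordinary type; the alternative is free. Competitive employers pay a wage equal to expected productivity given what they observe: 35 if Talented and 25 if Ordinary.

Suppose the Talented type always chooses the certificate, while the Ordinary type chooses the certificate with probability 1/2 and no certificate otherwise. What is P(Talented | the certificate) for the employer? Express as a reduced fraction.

P(the certificate) = (1/2)·1 + (1/2)·(1/2) = 3/4.
By Bayes' rule, P(Talented | the certificate) = (1/2) / (3/4) = 2/3.

2/3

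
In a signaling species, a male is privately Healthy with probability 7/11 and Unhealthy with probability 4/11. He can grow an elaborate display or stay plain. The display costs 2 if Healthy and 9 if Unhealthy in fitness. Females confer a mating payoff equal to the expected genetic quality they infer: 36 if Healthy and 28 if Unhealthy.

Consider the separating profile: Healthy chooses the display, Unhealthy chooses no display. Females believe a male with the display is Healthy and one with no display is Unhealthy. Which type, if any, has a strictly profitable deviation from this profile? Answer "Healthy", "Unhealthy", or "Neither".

Neither

The display pays 36; no display pays 28.
Healthy: assigned the display, nets 36 − 2 = 34; deviating to no display nets 28.
Unhealthy: assigned no display, nets 28; deviating to the display nets 36 − 9 = 27.
Both types strictly prefer their assigned action; no profitable deviation.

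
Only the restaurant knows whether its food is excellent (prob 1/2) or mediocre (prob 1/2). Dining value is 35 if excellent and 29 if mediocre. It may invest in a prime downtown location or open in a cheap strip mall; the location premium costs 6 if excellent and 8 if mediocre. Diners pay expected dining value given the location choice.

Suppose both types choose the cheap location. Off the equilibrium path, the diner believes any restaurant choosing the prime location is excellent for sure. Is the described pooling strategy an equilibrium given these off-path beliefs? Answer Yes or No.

Yes

On path, the diner holds the prior and pays 1/2·35 + 1/2·29 = 32. Off path (the prime location), believing excellent, it pays 35.
excellent: the cheap location nets 32; the prime location nets 35 − 6 = 29. excellent stays.
mediocre: the cheap location nets 32; the prime location nets 35 − 8 = 27. mediocre stays.
No type deviates, so pooling is sustained.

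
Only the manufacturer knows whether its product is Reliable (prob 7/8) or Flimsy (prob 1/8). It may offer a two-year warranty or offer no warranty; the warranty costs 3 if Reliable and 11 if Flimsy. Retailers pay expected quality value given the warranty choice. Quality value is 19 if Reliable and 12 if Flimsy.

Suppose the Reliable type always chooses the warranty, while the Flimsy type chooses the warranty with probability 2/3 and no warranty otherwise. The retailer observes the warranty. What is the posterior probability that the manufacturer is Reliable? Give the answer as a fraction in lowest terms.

21/23

P(the warranty) = (7/8)·1 + (1/8)·(2/3) = 23/24.
By Bayes' rule, P(Reliable | the warranty) = (7/8) / (23/24) = 21/23.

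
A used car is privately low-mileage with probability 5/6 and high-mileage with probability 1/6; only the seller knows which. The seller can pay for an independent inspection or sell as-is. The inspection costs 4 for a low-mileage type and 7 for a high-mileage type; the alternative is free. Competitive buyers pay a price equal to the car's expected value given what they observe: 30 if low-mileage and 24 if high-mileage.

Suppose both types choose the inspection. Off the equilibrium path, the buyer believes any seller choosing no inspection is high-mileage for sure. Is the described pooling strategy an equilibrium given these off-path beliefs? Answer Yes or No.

On path, the buyer holds the prior and pays 5/6·30 + 1/6·24 = 29. Off path (no inspection), believing high-mileage, it pays 24.
low-mileage: the inspection nets 29 − 4 = 25; no inspection nets 24. low-mileage stays.
high-mileage: the inspection nets 29 − 7 = 22; no inspection nets 24. high-mileage would deviate.
A type deviates, so pooling fails.

No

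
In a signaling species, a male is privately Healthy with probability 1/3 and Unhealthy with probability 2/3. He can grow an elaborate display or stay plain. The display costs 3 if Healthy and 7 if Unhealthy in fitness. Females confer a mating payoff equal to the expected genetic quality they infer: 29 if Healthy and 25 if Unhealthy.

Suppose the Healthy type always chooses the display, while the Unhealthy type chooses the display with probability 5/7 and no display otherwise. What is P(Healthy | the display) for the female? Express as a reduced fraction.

P(the display) = (1/3)·1 + (2/3)·(5/7) = 17/21.
By Bayes' rule, P(Healthy | the display) = (1/3) / (17/21) = 7/17.

7/17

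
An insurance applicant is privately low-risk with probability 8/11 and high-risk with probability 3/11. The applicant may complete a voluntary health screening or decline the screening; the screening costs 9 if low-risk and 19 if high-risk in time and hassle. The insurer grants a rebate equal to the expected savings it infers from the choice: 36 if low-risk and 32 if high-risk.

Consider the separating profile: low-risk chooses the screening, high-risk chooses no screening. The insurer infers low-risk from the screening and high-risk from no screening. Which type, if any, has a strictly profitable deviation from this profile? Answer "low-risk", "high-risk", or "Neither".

low-risk

The screening pays 36; no screening pays 32.
low-risk: assigned the screening, nets 36 − 9 = 27; deviating to no screening nets 32.
high-risk: assigned no screening, nets 32; deviating to the screening nets 36 − 19 = 17.
The low-risk type gains 5 by deviating.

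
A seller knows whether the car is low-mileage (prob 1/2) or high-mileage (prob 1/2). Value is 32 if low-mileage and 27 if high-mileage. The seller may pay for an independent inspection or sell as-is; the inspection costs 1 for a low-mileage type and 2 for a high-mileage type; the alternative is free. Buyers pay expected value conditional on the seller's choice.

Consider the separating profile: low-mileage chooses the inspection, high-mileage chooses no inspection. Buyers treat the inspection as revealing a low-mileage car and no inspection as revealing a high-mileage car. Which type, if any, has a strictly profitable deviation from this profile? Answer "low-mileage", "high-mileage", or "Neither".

high-mileage

The inspection pays 32; no inspection pays 27.
low-mileage: assigned the inspection, nets 32 − 1 = 31; deviating to no inspection nets 27.
high-mileage: assigned no inspection, nets 27; deviating to the inspection nets 32 − 2 = 30.
The high-mileage type gains 3 by deviating.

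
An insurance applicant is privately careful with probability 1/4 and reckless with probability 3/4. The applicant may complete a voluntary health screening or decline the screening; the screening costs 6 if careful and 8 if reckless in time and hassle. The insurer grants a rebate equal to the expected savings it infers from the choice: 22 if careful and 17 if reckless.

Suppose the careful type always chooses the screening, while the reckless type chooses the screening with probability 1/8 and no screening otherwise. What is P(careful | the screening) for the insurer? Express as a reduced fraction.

8/11

P(the screening) = (1/4)·1 + (3/4)·(1/8) = 11/32.
By Bayes' rule, P(careful | the screening) = (1/4) / (11/32) = 8/11.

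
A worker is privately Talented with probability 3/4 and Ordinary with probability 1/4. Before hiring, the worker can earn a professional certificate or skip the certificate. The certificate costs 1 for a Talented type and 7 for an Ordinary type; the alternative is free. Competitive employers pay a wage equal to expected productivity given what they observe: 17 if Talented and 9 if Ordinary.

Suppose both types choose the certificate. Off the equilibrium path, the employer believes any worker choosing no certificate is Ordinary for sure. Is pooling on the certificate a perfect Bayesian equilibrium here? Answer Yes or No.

No

On path, the employer holds the prior and pays 3/4·17 + 1/4·9 = 15. Off path (no certificate), believing Ordinary, it pays 9.
Talented: the certificate nets 15 − 1 = 14; no certificate nets 9. Talented stays.
Ordinary: the certificate nets 15 − 7 = 8; no certificate nets 9. Ordinary would deviate.
A type deviates, so pooling fails.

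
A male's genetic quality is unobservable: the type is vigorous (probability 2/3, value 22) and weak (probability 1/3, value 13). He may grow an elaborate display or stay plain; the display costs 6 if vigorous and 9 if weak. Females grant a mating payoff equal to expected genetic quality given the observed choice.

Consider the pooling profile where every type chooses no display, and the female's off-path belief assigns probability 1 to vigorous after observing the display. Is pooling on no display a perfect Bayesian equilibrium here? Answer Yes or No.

On path, the female holds the prior and pays 2/3·22 + 1/3·13 = 19. Off path (the display), believing vigorous, it pays 22.
vigorous: no display nets 19; the display nets 22 − 6 = 16. vigorous stays.
weak: no display nets 19; the display nets 22 − 9 = 13. weak stays.
No type deviates, so pooling is sustained.

Yes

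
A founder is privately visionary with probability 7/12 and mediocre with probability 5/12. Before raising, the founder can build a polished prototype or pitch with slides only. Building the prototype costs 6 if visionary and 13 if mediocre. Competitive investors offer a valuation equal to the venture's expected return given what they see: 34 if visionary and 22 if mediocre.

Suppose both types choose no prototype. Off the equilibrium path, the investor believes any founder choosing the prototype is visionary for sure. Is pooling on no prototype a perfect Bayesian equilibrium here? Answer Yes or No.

Yes

On path, the investor holds the prior and pays 7/12·34 + 5/12·22 = 29. Off path (the prototype), believing visionary, it pays 34.
visionary: no prototype nets 29; the prototype nets 34 − 6 = 28. visionary stays.
mediocre: no prototype nets 29; the prototype nets 34 − 13 = 21. mediocre stays.
No type deviates, so pooling is sustained.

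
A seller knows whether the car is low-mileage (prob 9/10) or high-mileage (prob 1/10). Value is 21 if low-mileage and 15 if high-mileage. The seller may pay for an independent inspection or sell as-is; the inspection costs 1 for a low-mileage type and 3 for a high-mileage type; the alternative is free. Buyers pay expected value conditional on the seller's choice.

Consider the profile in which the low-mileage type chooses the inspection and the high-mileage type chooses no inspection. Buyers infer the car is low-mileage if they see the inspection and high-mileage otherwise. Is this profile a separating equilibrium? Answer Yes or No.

Under these beliefs, the inspection earns price 21 and no inspection earns price 15.
low-mileage: the inspection nets 21 − 1 = 20; no inspection nets 15. low-mileage prefers the inspection.
high-mileage: the inspection nets 21 − 3 = 18; no inspection nets 15. high-mileage would deviate to the inspection.
high-mileage has a profitable deviation, so the profile is not an equilibrium.

No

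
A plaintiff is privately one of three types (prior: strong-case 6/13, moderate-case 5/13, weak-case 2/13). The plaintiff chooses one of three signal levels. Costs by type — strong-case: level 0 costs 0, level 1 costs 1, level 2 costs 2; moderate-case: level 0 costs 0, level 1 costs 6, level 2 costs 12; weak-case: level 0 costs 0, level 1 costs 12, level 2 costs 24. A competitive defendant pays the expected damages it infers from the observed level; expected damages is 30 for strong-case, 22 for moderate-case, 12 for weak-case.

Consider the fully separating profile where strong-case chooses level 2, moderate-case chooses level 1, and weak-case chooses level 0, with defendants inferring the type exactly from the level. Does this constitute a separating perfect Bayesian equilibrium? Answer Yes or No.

Separating settlements: level 2 → 30, level 1 → 22, level 0 → 12.
strong-case (assigned level 2): level 0: 12 − 0 = 12; level 1: 22 − 1 = 21; level 2: 30 − 2 = 28. strong-case stays.
moderate-case (assigned level 1): level 0: 12 − 0 = 12; level 1: 22 − 6 = 16; level 2: 30 − 12 = 18. moderate-case prefers level 2.
weak-case (assigned level 0): level 0: 12 − 0 = 12; level 1: 22 − 12 = 10; level 2: 30 − 24 = 6. weak-case stays.
At least one type deviates; the separating profile fails.

No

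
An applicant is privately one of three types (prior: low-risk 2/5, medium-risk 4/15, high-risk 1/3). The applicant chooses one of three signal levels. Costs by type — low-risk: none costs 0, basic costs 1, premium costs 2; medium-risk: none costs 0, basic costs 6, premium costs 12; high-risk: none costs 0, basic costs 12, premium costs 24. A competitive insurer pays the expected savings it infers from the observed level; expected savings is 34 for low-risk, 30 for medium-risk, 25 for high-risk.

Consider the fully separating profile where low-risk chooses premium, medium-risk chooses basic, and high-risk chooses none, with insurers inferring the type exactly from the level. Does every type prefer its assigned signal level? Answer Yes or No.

Separating rebates: premium → 34, basic → 30, none → 25.
low-risk (assigned premium): none: 25 − 0 = 25; basic: 30 − 1 = 29; premium: 34 − 2 = 32. low-risk stays.
medium-risk (assigned basic): none: 25 − 0 = 25; basic: 30 − 6 = 24; premium: 34 − 12 = 22. medium-risk prefers none.
high-risk (assigned none): none: 25 − 0 = 25; basic: 30 − 12 = 18; premium: 34 − 24 = 10. high-risk stays.
At least one type deviates; the separating profile fails.

No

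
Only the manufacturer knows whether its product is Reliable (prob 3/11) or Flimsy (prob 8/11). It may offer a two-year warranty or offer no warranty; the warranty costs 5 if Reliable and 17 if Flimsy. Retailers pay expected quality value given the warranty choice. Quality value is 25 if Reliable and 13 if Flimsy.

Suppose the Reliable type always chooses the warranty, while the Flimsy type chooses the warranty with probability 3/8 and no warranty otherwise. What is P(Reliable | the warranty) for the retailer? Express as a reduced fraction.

P(the warranty) = (3/11)·1 + (8/11)·(3/8) = 6/11.
By Bayes' rule, P(Reliable | the warranty) = (3/11) / (6/11) = 1/2.

1/2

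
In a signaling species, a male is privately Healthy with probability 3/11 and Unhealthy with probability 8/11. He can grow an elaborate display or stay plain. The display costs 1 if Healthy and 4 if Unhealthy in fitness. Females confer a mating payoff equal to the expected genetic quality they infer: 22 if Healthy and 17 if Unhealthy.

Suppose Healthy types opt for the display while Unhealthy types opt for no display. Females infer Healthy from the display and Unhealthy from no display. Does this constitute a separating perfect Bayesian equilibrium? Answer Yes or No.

No

Under these beliefs, the display earns mating payoff 22 and no display earns mating payoff 17.
Healthy: the display nets 22 − 1 = 21; no display nets 17. Healthy prefers the display.
Unhealthy: the display nets 22 − 4 = 18; no display nets 17. Unhealthy would deviate to the display.
Unhealthy has a profitable deviation, so the profile is not an equilibrium.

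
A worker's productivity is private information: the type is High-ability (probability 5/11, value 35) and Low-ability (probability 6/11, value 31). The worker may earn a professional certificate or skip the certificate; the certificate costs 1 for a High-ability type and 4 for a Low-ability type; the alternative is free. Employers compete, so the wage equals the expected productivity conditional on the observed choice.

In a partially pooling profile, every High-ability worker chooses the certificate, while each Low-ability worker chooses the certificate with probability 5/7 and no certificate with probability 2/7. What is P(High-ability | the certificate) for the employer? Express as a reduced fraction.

P(the certificate) = (5/11)·1 + (6/11)·(5/7) = 65/77.
By Bayes' rule, P(High-ability | the certificate) = (5/11) / (65/77) = 7/13.

7/13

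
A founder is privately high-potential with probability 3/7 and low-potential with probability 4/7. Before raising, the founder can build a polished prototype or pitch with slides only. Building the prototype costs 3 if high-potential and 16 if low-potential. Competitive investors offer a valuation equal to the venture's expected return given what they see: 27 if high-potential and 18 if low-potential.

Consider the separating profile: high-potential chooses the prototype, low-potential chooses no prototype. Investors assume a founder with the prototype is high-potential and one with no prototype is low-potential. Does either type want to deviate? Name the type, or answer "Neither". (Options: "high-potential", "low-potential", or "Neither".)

Neither

The prototype pays 27; no prototype pays 18.
high-potential: assigned the prototype, nets 27 − 3 = 24; deviating to no prototype nets 18.
low-potential: assigned no prototype, nets 18; deviating to the prototype nets 27 − 16 = 11.
Both types strictly prefer their assigned action; no profitable deviation.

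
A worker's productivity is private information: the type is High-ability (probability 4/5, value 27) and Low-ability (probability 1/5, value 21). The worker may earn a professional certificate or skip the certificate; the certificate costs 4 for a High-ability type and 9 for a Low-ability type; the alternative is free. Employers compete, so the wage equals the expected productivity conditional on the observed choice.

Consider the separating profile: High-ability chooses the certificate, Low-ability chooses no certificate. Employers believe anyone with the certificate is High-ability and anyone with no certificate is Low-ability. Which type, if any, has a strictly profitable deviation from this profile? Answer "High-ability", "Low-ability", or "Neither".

The certificate pays 27; no certificate pays 21.
High-ability: assigned the certificate, nets 27 − 4 = 23; deviating to no certificate nets 21.
Low-ability: assigned no certificate, nets 21; deviating to the certificate nets 27 − 9 = 18.
Both types strictly prefer their assigned action; no profitable deviation.

Neither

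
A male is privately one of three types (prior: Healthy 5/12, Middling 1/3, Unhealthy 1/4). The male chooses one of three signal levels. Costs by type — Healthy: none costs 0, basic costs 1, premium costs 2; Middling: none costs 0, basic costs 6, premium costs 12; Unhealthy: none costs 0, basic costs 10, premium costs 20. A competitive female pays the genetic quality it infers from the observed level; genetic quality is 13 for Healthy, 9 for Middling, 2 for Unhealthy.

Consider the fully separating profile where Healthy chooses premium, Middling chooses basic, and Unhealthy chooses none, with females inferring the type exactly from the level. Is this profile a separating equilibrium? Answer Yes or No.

Separating mating payoffs: premium → 13, basic → 9, none → 2.
Healthy (assigned premium): none: 2 − 0 = 2; basic: 9 − 1 = 8; premium: 13 − 2 = 11. Healthy stays.
Middling (assigned basic): none: 2 − 0 = 2; basic: 9 − 6 = 3; premium: 13 − 12 = 1. Middling stays.
Unhealthy (assigned none): none: 2 − 0 = 2; basic: 9 − 10 = -1; premium: 13 − 20 = -7. Unhealthy stays.
Every type prefers its assigned level; separation holds.

Yes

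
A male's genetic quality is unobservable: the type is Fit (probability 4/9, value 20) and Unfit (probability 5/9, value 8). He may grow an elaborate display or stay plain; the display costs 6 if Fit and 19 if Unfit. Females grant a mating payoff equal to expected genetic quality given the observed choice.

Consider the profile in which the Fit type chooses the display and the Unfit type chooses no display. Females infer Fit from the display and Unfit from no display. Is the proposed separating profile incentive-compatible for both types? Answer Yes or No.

Yes

Under these beliefs, the display earns mating payoff 20 and no display earns mating payoff 8.
Fit: the display nets 20 − 6 = 14; no display nets 8. Fit prefers the display.
Unfit: the display nets 20 − 19 = 1; no display nets 8. Unfit prefers no display.
Neither type deviates, so the separating profile is an equilibrium.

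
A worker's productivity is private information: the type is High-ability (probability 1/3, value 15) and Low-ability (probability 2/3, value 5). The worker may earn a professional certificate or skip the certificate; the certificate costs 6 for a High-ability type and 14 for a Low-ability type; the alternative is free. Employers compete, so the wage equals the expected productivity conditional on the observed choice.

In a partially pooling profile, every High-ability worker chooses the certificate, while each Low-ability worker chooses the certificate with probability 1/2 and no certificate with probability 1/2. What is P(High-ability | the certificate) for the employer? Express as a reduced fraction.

P(the certificate) = (1/3)·1 + (2/3)·(1/2) = 2/3.
By Bayes' rule, P(High-ability | the certificate) = (1/3) / (2/3) = 1/2.

1/2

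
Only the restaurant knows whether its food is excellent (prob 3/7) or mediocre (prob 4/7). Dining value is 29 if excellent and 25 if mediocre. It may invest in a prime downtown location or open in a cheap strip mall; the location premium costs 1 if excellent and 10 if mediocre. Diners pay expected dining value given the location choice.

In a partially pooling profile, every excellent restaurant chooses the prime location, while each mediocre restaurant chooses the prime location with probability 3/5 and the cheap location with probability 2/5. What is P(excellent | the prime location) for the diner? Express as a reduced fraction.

P(the prime location) = (3/7)·1 + (4/7)·(3/5) = 27/35.
By Bayes' rule, P(excellent | the prime location) = (3/7) / (27/35) = 5/9.

5/9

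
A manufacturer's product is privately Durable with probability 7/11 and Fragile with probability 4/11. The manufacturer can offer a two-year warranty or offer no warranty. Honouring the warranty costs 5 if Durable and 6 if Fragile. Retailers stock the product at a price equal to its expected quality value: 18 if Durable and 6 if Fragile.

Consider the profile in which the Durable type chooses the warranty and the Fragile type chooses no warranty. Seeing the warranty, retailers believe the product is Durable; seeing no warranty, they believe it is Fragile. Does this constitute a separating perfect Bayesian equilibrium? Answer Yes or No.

No

Under these beliefs, the warranty earns price 18 and no warranty earns price 6.
Durable: the warranty nets 18 − 5 = 13; no warranty nets 6. Durable prefers the warranty.
Fragile: the warranty nets 18 − 6 = 12; no warranty nets 6. Fragile would deviate to the warranty.
Fragile has a profitable deviation, so the profile is not an equilibrium.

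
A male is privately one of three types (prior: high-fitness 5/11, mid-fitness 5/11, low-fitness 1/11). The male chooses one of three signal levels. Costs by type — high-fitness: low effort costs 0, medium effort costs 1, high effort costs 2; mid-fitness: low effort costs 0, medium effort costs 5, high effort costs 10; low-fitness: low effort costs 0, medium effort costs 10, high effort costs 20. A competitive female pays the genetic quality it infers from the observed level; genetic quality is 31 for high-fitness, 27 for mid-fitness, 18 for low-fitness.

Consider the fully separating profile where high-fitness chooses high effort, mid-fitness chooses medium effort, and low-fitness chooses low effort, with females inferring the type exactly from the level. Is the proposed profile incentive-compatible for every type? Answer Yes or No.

Separating mating payoffs: high effort → 31, medium effort → 27, low effort → 18.
high-fitness (assigned high effort): low effort: 18 − 0 = 18; medium effort: 27 − 1 = 26; high effort: 31 − 2 = 29. high-fitness stays.
mid-fitness (assigned medium effort): low effort: 18 − 0 = 18; medium effort: 27 − 5 = 22; high effort: 31 − 10 = 21. mid-fitness stays.
low-fitness (assigned low effort): low effort: 18 − 0 = 18; medium effort: 27 − 10 = 17; high effort: 31 − 20 = 11. low-fitness stays.
Every type prefers its assigned level; separation holds.

Yes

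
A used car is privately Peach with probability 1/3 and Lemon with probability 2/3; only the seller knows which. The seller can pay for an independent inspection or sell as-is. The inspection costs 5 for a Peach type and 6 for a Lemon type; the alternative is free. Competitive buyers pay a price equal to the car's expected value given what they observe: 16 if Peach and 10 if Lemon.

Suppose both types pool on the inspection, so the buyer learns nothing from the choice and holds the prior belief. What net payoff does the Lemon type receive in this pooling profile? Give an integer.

6

Pooled price = 1/3·16 + 2/3·10 = 12.
Lemon pays cost 6 for the inspection, so net payoff = 12 − 6 = 6.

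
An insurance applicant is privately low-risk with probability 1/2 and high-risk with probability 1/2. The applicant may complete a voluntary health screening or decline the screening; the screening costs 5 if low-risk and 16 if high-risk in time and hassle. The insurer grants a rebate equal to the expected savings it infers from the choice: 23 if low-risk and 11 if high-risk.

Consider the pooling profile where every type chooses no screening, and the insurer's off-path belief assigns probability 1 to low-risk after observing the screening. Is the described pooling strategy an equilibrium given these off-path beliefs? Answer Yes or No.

On path, the insurer holds the prior and pays 1/2·23 + 1/2·11 = 17. Off path (the screening), believing low-risk, it pays 23.
low-risk: no screening nets 17; the screening nets 23 − 5 = 18. low-risk would deviate.
high-risk: no screening nets 17; the screening nets 23 − 16 = 7. high-risk stays.
A type deviates, so pooling fails.

No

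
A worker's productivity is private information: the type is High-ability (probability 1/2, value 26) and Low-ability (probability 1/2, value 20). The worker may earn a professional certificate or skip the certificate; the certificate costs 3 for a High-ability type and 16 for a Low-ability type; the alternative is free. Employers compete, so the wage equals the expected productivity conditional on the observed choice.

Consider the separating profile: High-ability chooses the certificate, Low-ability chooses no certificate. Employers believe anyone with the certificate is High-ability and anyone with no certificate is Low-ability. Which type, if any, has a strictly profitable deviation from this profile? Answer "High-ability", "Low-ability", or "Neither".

Neither

The certificate pays 26; no certificate pays 20.
High-ability: assigned the certificate, nets 26 − 3 = 23; deviating to no certificate nets 20.
Low-ability: assigned no certificate, nets 20; deviating to the certificate nets 26 − 16 = 10.
Both types strictly prefer their assigned action; no profitable deviation.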